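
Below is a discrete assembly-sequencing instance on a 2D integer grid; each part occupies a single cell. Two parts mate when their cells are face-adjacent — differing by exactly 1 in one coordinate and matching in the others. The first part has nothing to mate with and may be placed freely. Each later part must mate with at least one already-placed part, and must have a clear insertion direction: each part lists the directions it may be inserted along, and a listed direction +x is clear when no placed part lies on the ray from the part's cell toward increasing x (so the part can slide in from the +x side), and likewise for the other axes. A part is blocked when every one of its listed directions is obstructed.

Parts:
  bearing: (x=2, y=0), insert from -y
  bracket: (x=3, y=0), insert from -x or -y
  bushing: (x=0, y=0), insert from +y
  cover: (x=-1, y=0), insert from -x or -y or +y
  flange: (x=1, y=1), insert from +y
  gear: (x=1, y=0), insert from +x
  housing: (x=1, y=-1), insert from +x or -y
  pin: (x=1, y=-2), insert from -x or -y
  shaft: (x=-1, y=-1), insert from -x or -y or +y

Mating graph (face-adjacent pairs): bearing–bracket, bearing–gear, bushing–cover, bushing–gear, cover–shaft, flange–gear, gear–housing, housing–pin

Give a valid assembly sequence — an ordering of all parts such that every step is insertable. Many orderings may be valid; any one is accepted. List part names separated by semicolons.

shaft; cover; bushing; gear; housing; bearing; pin; bracket; flange

1. shaft@(-1, -1) [-x clear] — {shaft}
2. cover@(-1, 0) [-x clear] — {cover, shaft}
3. bushing@(0, 0) [+y clear] — {bushing, cover, shaft}
4. gear@(1, 0) [+x clear] — {bushing, cover, gear, shaft}
5. housing@(1, -1) [+x clear] — {bushing, cover, gear, housing, shaft}
6. bearing@(2, 0) [-y clear] — {bearing, bushing, cover, gear, housing, shaft}
7. pin@(1, -2) [-x clear] — {bearing, bushing, cover, gear, housing, pin, shaft}
8. bracket@(3, 0) [-y clear] — {bearing, bracket, bushing, cover, gear, housing, pin, shaft}
9. flange@(1, 1) [+y clear] — {bearing, bracket, bushing, cover, flange, gear, housing, pin, shaft}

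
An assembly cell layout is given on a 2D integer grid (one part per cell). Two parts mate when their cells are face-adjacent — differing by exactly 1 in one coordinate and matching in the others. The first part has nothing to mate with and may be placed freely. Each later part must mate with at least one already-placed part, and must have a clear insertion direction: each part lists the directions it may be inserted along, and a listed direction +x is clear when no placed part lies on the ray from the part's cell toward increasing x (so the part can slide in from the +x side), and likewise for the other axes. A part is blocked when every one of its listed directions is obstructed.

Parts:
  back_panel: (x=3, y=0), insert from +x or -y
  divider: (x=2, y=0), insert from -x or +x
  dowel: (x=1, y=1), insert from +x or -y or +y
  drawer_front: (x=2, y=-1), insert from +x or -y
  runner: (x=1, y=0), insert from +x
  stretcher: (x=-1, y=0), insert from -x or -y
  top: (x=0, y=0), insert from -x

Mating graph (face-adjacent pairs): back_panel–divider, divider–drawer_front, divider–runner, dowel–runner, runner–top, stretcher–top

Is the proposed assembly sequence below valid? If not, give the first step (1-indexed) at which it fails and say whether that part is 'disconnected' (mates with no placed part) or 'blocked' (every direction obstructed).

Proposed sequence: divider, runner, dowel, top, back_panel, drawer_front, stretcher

1. divider@(2, 0) [-x clear] — {divider}
2. runner@(1, 0) — +x all obstructed ⇒ blocked

Invalid at step 2 (blocked)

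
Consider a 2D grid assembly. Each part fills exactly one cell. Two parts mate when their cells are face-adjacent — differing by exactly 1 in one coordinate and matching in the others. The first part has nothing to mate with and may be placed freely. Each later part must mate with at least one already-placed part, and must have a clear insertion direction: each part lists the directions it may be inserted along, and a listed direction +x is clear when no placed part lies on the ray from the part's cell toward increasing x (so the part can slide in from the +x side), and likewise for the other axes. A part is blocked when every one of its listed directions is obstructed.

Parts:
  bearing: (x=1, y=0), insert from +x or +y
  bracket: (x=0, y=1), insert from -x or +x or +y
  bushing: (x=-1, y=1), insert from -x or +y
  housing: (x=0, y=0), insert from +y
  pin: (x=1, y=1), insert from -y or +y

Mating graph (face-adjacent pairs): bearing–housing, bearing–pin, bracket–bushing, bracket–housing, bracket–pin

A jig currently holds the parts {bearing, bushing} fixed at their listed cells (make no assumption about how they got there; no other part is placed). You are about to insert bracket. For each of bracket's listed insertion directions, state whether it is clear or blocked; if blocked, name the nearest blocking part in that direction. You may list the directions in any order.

+x: clear; +y: clear; -x: blocked by bushing

-x: nearest on ray is bushing@(-1, 1) ⇒ blocked
+x: ray from bracket(0, 1) has no placed part ⇒ clear
+y: ray from bracket(0, 1) has no placed part ⇒ clear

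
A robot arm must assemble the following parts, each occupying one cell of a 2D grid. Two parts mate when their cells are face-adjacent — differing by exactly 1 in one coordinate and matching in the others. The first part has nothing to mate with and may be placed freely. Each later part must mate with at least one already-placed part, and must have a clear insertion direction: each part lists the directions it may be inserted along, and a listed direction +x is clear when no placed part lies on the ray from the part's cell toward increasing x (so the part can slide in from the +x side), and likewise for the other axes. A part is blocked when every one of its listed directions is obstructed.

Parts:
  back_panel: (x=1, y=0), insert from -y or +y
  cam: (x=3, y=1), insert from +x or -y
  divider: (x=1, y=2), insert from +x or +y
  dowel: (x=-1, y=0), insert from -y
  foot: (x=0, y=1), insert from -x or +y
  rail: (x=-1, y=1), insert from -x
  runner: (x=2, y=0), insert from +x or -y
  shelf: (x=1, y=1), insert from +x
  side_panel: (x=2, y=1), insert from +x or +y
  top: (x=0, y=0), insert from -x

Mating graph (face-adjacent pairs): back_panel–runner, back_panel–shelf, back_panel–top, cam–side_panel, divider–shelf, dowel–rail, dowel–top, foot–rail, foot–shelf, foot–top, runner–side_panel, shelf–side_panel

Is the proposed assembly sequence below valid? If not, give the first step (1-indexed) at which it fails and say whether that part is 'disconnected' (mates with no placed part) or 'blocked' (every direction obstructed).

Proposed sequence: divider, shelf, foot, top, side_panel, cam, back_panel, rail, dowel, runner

1. divider@(1, 2) [+x clear] — {divider}
2. shelf@(1, 1) [+x clear] — {divider, shelf}
3. foot@(0, 1) [-x clear] — {divider, foot, shelf}
4. top@(0, 0) [-x clear] — {divider, foot, shelf, top}
5. side_panel@(2, 1) [+x clear] — {divider, foot, shelf, side_panel, top}
6. cam@(3, 1) [+x clear] — {cam, divider, foot, shelf, side_panel, top}
7. back_panel@(1, 0) [-y clear] — {back_panel, cam, divider, foot, shelf, side_panel, top}
8. rail@(-1, 1) [-x clear] — {back_panel, cam, divider, foot, rail, shelf, side_panel, top}
9. dowel@(-1, 0) [-y clear] — {back_panel, cam, divider, dowel, foot, rail, shelf, side_panel, top}
10. runner@(2, 0) [+x clear] — {back_panel, cam, divider, dowel, foot, rail, runner, shelf, side_panel, top}

Valid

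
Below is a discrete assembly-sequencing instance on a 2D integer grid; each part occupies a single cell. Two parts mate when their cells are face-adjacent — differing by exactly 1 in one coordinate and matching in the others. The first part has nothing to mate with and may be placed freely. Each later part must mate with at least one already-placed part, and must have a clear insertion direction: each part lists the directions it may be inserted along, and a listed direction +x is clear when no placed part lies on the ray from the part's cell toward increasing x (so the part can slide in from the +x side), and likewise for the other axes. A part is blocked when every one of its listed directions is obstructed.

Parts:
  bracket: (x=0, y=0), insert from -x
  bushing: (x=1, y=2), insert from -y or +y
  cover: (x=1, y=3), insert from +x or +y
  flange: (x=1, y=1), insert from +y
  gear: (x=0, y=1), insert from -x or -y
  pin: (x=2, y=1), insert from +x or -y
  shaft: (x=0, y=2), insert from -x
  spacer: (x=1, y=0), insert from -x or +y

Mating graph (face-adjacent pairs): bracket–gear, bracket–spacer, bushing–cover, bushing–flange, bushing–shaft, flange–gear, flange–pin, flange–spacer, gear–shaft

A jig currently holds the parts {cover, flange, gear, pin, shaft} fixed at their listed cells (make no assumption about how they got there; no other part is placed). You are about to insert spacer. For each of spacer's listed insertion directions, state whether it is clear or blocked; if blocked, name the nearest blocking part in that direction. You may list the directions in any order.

-x: ray from spacer(1, 0) has no placed part ⇒ clear
+y: nearest on ray is flange@(1, 1) ⇒ blocked

+y: blocked by flange; -x: clear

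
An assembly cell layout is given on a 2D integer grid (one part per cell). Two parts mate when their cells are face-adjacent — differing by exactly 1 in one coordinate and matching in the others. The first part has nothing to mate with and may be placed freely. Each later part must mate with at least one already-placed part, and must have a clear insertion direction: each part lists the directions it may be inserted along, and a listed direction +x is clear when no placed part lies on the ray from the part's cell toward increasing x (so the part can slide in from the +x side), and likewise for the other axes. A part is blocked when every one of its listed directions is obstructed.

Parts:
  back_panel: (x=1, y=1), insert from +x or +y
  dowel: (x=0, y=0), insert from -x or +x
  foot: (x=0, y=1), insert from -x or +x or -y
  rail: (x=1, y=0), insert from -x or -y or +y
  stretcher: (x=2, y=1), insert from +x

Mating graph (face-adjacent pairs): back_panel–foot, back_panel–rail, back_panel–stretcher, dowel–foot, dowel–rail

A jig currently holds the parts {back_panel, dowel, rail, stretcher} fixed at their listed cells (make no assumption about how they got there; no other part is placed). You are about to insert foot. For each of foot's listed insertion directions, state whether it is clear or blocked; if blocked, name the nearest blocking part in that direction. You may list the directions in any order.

+x: blocked by back_panel; -x: clear; -y: blocked by dowel

-x: ray from foot(0, 1) has no placed part ⇒ clear
+x: nearest on ray is back_panel@(1, 1) ⇒ blocked
-y: nearest on ray is dowel@(0, 0) ⇒ blocked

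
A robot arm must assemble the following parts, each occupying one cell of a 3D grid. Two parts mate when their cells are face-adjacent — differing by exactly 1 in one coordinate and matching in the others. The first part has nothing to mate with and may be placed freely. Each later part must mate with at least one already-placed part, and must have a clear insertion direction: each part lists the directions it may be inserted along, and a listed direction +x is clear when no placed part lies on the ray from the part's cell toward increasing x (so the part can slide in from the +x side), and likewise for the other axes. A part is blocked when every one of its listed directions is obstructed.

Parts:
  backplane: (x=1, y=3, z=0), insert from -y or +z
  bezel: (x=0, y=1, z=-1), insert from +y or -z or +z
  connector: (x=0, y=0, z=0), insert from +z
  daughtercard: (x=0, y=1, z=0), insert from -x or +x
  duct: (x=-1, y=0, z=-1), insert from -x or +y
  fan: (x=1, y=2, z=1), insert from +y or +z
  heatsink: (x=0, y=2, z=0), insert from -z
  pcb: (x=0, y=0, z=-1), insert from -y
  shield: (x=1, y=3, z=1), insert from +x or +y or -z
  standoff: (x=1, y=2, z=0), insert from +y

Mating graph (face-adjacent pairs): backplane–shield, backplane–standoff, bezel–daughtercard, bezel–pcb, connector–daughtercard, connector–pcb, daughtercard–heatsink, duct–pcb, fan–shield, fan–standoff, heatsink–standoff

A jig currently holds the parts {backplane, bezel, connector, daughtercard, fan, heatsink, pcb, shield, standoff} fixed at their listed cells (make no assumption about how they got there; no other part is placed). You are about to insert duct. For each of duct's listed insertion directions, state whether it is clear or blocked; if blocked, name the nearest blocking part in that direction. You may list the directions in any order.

+y: clear; -x: clear

-x: ray from duct(-1, 0, -1) has no placed part ⇒ clear
+y: ray from duct(-1, 0, -1) has no placed part ⇒ clear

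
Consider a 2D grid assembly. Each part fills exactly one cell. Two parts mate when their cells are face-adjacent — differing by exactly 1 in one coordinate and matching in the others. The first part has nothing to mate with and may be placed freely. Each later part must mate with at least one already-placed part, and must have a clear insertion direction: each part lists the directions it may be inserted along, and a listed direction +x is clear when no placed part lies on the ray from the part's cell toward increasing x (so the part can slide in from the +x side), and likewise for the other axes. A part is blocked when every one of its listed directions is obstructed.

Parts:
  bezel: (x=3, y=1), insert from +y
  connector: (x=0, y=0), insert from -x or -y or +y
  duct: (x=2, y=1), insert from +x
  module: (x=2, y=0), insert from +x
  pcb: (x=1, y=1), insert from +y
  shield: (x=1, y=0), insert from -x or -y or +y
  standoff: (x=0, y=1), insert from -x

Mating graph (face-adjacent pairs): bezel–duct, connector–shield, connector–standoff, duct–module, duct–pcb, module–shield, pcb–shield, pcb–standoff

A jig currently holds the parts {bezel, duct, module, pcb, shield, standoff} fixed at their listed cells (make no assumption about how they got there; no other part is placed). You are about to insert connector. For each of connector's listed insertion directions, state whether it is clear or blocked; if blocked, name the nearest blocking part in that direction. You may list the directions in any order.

+y: blocked by standoff; -x: clear; -y: clear

-x: ray from connector(0, 0) has no placed part ⇒ clear
-y: ray from connector(0, 0) has no placed part ⇒ clear
+y: nearest on ray is standoff@(0, 1) ⇒ blocked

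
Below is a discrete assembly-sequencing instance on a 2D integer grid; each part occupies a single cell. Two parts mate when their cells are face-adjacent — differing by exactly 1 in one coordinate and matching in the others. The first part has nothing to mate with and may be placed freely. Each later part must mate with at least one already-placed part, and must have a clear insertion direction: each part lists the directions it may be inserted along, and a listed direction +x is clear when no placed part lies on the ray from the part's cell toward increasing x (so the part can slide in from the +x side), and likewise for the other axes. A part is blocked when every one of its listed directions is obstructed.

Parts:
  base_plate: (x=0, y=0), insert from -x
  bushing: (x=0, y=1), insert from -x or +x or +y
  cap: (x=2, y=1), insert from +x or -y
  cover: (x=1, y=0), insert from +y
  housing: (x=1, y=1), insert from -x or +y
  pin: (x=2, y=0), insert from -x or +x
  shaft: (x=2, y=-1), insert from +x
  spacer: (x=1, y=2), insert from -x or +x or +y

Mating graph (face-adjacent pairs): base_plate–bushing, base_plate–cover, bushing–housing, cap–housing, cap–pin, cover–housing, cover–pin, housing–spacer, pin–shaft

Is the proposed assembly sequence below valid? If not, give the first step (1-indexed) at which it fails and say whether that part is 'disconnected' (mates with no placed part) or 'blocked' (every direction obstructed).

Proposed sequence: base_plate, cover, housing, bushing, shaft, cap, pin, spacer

1. base_plate@(0, 0) [-x clear] — {base_plate}
2. cover@(1, 0) [+y clear] — {base_plate, cover}
3. housing@(1, 1) [-x clear] — {base_plate, cover, housing}
4. bushing@(0, 1) [-x clear] — {base_plate, bushing, cover, housing}
5. shaft@(2, -1) — no placed neighbour ⇒ disconnected

Invalid at step 5 (disconnected)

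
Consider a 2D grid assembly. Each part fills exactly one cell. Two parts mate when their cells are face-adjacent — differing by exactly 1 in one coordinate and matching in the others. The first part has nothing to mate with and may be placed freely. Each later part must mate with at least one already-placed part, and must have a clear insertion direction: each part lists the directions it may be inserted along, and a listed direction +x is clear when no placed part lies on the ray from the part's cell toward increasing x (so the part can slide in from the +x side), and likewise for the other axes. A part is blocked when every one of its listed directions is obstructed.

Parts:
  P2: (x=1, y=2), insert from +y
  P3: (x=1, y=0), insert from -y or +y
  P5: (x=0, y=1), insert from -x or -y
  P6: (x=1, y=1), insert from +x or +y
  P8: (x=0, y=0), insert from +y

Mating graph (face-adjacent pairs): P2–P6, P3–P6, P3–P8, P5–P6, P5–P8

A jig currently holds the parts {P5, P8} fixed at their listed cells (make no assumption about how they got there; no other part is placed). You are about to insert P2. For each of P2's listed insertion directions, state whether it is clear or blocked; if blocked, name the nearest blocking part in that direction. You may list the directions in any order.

+y: clear

+y: ray from P2(1, 2) has no placed part ⇒ clear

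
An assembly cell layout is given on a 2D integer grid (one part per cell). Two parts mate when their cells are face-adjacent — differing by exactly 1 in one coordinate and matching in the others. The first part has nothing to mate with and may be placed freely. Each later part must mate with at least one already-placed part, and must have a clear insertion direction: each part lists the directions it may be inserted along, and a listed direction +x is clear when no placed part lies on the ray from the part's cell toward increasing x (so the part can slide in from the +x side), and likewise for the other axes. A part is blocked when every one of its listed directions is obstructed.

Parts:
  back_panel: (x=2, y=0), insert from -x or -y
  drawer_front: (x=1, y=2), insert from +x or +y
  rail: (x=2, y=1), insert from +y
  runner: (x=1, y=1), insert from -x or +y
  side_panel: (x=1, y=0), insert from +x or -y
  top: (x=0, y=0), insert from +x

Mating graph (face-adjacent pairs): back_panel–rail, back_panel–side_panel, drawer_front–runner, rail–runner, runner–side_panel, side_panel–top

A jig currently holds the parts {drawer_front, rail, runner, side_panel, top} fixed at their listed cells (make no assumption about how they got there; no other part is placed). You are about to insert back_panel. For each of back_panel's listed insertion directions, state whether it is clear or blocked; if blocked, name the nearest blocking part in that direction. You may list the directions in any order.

-x: blocked by side_panel; -y: clear

-x: nearest on ray is side_panel@(1, 0) ⇒ blocked
-y: ray from back_panel(2, 0) has no placed part ⇒ clear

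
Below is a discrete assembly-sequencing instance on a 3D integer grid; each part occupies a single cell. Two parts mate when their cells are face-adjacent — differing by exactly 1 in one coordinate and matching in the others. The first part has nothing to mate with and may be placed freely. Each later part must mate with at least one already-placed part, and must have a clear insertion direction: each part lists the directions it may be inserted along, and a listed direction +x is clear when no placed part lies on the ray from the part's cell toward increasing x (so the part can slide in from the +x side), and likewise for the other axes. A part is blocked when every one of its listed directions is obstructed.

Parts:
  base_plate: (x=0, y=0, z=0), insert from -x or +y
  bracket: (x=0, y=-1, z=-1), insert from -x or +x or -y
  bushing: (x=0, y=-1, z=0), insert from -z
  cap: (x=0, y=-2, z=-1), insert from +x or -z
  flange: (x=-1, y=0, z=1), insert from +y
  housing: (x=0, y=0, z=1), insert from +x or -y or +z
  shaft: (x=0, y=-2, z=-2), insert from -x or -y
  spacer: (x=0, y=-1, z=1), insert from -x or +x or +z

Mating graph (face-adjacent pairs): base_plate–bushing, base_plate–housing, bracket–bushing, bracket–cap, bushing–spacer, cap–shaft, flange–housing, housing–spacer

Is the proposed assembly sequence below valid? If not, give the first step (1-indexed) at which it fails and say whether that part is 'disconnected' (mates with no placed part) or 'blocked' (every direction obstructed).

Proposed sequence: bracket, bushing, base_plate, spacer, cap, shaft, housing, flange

Invalid at step 2 (blocked)

1. bracket@(0, -1, -1) [-x clear] — {bracket}
2. bushing@(0, -1, 0) — -z all obstructed ⇒ blocked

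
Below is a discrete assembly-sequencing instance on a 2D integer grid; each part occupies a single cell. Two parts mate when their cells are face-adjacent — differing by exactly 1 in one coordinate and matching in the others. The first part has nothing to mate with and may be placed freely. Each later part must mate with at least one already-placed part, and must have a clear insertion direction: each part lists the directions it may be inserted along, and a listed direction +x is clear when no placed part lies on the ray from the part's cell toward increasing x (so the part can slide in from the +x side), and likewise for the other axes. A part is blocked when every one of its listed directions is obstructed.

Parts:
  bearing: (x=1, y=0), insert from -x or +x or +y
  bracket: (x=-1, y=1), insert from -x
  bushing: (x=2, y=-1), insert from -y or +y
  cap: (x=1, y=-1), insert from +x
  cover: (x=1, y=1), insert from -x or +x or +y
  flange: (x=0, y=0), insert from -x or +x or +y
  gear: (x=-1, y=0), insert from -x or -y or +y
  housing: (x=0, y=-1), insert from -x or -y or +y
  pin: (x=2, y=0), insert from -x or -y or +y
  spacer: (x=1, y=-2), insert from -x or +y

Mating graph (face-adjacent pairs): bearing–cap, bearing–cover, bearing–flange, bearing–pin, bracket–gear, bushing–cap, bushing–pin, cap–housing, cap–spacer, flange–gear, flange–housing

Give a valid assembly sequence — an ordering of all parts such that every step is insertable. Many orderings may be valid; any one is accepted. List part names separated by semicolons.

cover; bearing; pin; cap; spacer; bushing; housing; flange; gear; bracket

1. cover@(1, 1) [-x clear] — {cover}
2. bearing@(1, 0) [-x clear] — {bearing, cover}
3. pin@(2, 0) [-y clear] — {bearing, cover, pin}
4. cap@(1, -1) [+x clear] — {bearing, cap, cover, pin}
5. spacer@(1, -2) [-x clear] — {bearing, cap, cover, pin, spacer}
6. bushing@(2, -1) [-y clear] — {bearing, bushing, cap, cover, pin, spacer}
7. housing@(0, -1) [-x clear] — {bearing, bushing, cap, cover, housing, pin, spacer}
8. flange@(0, 0) [-x clear] — {bearing, bushing, cap, cover, flange, housing, pin, spacer}
9. gear@(-1, 0) [-x clear] — {bearing, bushing, cap, cover, flange, gear, housing, pin, spacer}
10. bracket@(-1, 1) [-x clear] — {bearing, bracket, bushing, cap, cover, flange, gear, housing, pin, spacer}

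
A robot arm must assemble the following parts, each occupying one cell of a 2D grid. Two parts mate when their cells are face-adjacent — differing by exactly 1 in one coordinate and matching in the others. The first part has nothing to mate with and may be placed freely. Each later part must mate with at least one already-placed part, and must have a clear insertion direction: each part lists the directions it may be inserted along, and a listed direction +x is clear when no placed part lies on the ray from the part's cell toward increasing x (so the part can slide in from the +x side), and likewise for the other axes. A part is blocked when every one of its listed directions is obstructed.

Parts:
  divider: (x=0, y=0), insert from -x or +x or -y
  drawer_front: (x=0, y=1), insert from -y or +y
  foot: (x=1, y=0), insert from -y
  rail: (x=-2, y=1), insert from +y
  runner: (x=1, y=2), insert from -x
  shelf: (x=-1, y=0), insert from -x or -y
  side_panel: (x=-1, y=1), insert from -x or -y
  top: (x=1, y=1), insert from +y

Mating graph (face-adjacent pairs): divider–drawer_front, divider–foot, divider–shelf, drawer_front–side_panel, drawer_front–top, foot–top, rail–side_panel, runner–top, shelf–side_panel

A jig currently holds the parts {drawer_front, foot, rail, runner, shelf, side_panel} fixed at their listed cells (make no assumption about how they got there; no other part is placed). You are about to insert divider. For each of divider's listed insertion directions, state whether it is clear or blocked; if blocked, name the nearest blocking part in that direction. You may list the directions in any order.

+x: blocked by foot; -x: blocked by shelf; -y: clear

-x: nearest on ray is shelf@(-1, 0) ⇒ blocked
+x: nearest on ray is foot@(1, 0) ⇒ blocked
-y: ray from divider(0, 0) has no placed part ⇒ clear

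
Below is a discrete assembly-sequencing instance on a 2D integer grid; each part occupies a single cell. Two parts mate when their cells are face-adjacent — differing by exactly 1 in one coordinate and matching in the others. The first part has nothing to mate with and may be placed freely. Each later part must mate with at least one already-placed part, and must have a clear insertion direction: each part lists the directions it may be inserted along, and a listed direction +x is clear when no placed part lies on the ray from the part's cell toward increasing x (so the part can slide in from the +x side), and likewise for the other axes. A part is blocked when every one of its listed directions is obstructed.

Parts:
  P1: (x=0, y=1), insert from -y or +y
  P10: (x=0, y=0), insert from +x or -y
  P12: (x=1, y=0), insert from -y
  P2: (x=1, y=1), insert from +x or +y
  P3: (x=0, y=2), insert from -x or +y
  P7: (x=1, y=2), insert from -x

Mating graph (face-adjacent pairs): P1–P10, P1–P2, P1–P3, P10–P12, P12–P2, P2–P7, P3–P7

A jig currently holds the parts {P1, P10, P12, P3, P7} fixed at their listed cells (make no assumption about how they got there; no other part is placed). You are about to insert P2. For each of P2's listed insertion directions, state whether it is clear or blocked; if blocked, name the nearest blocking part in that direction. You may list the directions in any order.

+x: ray from P2(1, 1) has no placed part ⇒ clear
+y: nearest on ray is P7@(1, 2) ⇒ blocked

+x: clear; +y: blocked by P7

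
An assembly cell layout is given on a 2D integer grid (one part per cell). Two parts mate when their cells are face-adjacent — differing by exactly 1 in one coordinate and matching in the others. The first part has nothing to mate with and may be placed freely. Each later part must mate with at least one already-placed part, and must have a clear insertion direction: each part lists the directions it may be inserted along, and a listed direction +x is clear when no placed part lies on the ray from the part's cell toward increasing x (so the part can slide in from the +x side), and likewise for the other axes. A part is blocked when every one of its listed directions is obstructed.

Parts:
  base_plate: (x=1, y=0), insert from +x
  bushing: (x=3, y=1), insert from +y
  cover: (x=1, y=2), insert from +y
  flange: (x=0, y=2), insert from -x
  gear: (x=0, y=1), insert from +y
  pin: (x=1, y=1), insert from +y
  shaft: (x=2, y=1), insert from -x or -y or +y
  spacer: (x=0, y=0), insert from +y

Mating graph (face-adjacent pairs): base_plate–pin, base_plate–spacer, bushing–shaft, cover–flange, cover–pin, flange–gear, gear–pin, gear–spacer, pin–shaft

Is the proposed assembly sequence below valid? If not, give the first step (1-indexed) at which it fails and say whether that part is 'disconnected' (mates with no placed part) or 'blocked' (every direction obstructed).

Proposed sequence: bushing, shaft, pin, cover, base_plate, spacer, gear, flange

Valid

1. bushing@(3, 1) [+y clear] — {bushing}
2. shaft@(2, 1) [-x clear] — {bushing, shaft}
3. pin@(1, 1) [+y clear] — {bushing, pin, shaft}
4. cover@(1, 2) [+y clear] — {bushing, cover, pin, shaft}
5. base_plate@(1, 0) [+x clear] — {base_plate, bushing, cover, pin, shaft}
6. spacer@(0, 0) [+y clear] — {base_plate, bushing, cover, pin, shaft, spacer}
7. gear@(0, 1) [+y clear] — {base_plate, bushing, cover, gear, pin, shaft, spacer}
8. flange@(0, 2) [-x clear] — {base_plate, bushing, cover, flange, gear, pin, shaft, spacer}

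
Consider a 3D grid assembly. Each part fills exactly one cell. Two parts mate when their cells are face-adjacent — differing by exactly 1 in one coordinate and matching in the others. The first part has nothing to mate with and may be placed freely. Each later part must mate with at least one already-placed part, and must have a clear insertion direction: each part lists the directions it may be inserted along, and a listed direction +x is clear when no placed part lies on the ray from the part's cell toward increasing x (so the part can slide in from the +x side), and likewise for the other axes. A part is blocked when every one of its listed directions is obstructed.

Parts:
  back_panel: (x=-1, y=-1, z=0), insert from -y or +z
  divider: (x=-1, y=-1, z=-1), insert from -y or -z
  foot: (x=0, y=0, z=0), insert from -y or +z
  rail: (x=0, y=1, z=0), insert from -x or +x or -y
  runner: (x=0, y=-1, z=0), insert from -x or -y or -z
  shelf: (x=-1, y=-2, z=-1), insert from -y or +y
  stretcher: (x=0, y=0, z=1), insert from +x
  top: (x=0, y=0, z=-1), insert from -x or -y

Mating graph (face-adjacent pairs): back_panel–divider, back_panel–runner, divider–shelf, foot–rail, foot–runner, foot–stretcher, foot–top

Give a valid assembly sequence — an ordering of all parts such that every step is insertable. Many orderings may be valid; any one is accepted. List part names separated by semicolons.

1. runner@(0, -1, 0) [-x clear] — {runner}
2. back_panel@(-1, -1, 0) [-y clear] — {back_panel, runner}
3. divider@(-1, -1, -1) [-y clear] — {back_panel, divider, runner}
4. shelf@(-1, -2, -1) [-y clear] — {back_panel, divider, runner, shelf}
5. foot@(0, 0, 0) [+z clear] — {back_panel, divider, foot, runner, shelf}
6. stretcher@(0, 0, 1) [+x clear] — {back_panel, divider, foot, runner, shelf, stretcher}
7. top@(0, 0, -1) [-x clear] — {back_panel, divider, foot, runner, shelf, stretcher, top}
8. rail@(0, 1, 0) [-x clear] — {back_panel, divider, foot, rail, runner, shelf, stretcher, top}

runner; back_panel; divider; shelf; foot; stretcher; top; rail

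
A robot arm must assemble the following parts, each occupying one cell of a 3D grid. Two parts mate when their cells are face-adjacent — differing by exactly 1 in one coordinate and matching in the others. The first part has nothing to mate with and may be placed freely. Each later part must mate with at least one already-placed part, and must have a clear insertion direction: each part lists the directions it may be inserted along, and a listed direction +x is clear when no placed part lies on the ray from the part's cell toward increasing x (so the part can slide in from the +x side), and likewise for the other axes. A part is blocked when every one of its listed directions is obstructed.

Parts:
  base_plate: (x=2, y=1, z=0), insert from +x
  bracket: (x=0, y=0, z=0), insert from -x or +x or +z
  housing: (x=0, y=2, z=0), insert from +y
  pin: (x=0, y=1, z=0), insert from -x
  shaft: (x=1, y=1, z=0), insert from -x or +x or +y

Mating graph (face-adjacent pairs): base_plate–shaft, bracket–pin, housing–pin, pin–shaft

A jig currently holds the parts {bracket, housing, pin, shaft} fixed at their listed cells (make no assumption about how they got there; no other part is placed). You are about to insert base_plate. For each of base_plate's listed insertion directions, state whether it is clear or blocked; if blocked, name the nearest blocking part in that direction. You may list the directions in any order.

+x: ray from base_plate(2, 1, 0) has no placed part ⇒ clear

+x: clear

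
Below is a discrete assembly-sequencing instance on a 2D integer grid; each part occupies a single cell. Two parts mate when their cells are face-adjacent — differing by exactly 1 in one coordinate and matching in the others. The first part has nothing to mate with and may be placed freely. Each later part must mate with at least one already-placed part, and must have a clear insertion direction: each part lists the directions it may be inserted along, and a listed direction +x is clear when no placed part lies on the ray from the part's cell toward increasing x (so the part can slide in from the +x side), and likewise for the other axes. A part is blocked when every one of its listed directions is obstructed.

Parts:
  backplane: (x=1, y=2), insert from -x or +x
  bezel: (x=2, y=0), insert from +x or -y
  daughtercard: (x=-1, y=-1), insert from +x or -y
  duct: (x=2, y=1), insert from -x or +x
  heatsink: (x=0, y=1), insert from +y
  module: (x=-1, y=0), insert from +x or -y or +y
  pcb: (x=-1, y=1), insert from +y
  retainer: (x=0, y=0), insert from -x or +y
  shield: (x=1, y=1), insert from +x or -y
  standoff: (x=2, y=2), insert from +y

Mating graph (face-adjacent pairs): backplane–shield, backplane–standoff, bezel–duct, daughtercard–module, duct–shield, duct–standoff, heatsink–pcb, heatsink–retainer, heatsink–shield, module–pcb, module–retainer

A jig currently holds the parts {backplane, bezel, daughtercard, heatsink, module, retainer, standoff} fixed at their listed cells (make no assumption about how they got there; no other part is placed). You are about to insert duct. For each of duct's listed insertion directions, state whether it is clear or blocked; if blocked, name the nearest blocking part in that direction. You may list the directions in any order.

-x: nearest on ray is heatsink@(0, 1) ⇒ blocked
+x: ray from duct(2, 1) has no placed part ⇒ clear

+x: clear; -x: blocked by heatsink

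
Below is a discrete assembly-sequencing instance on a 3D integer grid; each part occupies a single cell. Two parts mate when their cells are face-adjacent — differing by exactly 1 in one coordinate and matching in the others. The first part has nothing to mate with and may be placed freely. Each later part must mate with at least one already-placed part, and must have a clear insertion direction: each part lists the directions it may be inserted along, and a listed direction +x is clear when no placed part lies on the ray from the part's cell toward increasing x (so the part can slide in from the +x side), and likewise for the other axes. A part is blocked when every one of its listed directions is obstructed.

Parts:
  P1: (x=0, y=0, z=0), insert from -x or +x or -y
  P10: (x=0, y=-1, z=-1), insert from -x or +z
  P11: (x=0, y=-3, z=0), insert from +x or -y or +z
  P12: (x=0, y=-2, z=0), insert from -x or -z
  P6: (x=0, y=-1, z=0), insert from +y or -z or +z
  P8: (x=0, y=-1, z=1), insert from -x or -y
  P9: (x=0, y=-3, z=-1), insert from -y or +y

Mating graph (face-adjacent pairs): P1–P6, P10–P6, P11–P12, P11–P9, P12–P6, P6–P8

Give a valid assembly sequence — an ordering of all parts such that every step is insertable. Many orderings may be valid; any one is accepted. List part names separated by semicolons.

1. P10@(0, -1, -1) [-x clear] — {P10}
2. P6@(0, -1, 0) [+y clear] — {P10, P6}
3. P12@(0, -2, 0) [-x clear] — {P10, P12, P6}
4. P1@(0, 0, 0) [-x clear] — {P1, P10, P12, P6}
5. P8@(0, -1, 1) [-x clear] — {P1, P10, P12, P6, P8}
6. P11@(0, -3, 0) [+x clear] — {P1, P10, P11, P12, P6, P8}
7. P9@(0, -3, -1) [-y clear] — {P1, P10, P11, P12, P6, P8, P9}

P10; P6; P12; P1; P8; P11; P9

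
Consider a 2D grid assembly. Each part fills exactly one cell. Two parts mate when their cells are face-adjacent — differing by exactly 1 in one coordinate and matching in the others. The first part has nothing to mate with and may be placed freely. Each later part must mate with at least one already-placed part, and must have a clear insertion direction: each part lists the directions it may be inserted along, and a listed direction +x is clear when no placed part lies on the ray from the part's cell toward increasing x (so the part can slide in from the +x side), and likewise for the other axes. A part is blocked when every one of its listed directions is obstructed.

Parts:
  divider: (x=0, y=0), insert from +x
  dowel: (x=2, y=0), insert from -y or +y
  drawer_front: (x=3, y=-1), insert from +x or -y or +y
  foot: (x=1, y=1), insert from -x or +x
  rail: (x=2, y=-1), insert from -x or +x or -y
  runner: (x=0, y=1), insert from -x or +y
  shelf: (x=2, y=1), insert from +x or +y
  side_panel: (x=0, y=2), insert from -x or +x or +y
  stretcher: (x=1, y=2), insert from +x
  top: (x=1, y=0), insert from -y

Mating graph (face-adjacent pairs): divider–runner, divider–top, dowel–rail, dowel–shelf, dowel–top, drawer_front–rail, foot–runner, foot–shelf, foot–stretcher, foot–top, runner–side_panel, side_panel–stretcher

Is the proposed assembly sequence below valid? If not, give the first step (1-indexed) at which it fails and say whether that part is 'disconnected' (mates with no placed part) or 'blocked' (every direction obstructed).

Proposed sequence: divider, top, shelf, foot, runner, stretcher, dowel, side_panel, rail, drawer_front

1. divider@(0, 0) [+x clear] — {divider}
2. top@(1, 0) [-y clear] — {divider, top}
3. shelf@(2, 1) — no placed neighbour ⇒ disconnected

Invalid at step 3 (disconnected)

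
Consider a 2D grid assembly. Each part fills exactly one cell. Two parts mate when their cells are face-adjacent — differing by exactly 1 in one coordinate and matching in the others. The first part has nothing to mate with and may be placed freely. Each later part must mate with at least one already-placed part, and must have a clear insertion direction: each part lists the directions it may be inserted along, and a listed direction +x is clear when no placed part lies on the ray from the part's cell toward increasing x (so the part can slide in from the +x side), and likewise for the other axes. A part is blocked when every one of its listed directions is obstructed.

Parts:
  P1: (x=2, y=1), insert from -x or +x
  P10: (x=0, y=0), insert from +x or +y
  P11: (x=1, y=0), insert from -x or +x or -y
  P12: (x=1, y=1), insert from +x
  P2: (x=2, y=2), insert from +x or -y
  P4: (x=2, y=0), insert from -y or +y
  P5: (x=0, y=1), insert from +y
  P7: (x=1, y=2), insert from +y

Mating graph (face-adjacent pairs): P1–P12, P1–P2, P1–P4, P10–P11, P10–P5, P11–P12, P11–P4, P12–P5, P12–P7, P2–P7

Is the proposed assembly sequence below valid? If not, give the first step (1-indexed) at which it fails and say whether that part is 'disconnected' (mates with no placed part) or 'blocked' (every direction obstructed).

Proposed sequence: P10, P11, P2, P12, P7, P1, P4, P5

Invalid at step 3 (disconnected)

1. P10@(0, 0) [+x clear] — {P10}
2. P11@(1, 0) [+x clear] — {P10, P11}
3. P2@(2, 2) — no placed neighbour ⇒ disconnected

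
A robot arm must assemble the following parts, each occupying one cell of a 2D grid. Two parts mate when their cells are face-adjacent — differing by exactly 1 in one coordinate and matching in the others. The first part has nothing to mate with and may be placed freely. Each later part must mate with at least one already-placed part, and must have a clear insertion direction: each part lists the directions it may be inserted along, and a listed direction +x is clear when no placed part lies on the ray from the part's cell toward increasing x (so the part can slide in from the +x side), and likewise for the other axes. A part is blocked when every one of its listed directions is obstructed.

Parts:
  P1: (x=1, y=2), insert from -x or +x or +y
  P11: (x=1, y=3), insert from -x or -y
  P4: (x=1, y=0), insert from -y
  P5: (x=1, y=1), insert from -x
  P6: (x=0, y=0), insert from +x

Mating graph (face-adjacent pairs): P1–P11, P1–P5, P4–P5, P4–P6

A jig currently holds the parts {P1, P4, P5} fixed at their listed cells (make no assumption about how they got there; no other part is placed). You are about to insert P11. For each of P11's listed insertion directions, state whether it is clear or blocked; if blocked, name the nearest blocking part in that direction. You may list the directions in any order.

-x: clear; -y: blocked by P1

-x: ray from P11(1, 3) has no placed part ⇒ clear
-y: nearest on ray is P1@(1, 2) ⇒ blocked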